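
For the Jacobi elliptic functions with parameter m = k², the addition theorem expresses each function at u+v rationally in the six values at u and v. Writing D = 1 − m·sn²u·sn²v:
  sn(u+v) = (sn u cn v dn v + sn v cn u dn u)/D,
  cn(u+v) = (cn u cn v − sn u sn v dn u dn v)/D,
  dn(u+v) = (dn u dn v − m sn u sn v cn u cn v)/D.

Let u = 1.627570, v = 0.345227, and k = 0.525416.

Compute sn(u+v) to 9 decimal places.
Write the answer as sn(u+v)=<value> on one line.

sn(u+v)=0.973031730

sn u = 0.9980929658166025, cn u = 0.06172869338823172, dn u = 0.8514634121359635
sn v = 0.3366728879338116, cn v = 0.9416216684689808, dn v = 0.9842300303288633
m = k² = 0.276061973056
D = 1 − m·sn²u·sn²v = 0.9688279857586535
sn(u+v) = (sn u·cn v·dn v + sn v·cn u·dn u)/D = 0.9427003708488434/0.9688279857586535 = 0.9730317297870473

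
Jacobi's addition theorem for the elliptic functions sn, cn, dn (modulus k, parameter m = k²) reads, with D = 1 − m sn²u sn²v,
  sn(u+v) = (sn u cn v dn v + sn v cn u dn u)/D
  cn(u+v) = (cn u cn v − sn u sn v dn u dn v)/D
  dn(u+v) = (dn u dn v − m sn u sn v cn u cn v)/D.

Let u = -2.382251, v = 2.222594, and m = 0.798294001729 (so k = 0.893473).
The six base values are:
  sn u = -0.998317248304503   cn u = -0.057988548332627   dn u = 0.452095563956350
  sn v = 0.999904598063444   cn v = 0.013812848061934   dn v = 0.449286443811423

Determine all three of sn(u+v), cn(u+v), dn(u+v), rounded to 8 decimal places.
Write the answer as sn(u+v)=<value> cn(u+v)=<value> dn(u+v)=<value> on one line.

m = k² = 0.798294001729
D = 1 − m·sn²u·sn²v = 0.2045421971011109
sn(u+v) = (sn u·cn v·dn v + sn v·cn u·dn u)/D = -0.03240934672260514/0.2045421971011109 = -0.1584482184210836
cn(u+v) = (cn u·cn v − sn u·sn v·dn u·dn v)/D = 0.2019582745023428/0.2045421971011109 = 0.9873672883376199
dn(u+v) = (dn u·dn v − m·sn u·sn v·cn u·cn v)/D = 0.2024821219592554/0.2045421971011109 = 0.9899283611350028

sn(u+v)=-0.15844822 cn(u+v)=0.98736729 dn(u+v)=0.98992836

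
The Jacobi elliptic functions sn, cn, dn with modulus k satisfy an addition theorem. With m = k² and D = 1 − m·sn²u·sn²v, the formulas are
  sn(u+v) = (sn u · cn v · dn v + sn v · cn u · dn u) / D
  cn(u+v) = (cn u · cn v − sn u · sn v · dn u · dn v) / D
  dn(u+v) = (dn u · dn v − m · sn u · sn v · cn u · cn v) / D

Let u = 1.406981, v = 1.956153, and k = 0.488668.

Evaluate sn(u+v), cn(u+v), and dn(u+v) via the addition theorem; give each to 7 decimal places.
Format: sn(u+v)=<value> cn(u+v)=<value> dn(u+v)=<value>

sn u = 0.9716548501682727, cn u = 0.236404001963739, dn u = 0.8800847491408806
sn v = 0.9708856669988889, cn v = -0.2395433606179112, dn v = 0.8802874348657033
m = k² = 0.238796414224
D = 1 − m·sn²u·sn²v = 0.7874857648684082
sn(u+v) = (sn u·cn v·dn v + sn v·cn u·dn u)/D = -0.002891795449672048/0.7874857648684082 = -0.003672187585708648
cn(u+v) = (cn u·cn v − sn u·sn v·dn u·dn v)/D = -0.7874804552428328/0.7874857648684082 = -0.999993257496437
dn(u+v) = (dn u·dn v − m·sn u·sn v·cn u·cn v)/D = 0.7874844969521137/0.7874857648684082 = 0.9999983899184581

sn(u+v)=-0.0036722 cn(u+v)=-0.9999933 dn(u+v)=0.9999984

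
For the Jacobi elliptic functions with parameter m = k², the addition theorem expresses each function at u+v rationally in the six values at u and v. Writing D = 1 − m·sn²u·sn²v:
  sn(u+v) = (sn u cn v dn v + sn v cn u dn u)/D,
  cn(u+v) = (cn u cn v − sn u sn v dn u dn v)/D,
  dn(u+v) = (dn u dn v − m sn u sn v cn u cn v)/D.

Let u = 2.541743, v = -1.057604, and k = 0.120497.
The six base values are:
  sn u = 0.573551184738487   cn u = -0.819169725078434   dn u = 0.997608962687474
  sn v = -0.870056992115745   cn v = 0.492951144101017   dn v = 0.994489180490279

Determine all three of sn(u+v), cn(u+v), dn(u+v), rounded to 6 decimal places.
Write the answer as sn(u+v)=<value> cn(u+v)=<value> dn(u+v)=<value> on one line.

sn(u+v)=0.995795 cn(u+v)=0.091606 dn(u+v)=0.992775

m = k² = 0.014519527009
D = 1 − m·sn²u·sn²v = 0.9963843012894478
sn(u+v) = (sn u·cn v·dn v + sn v·cn u·dn u)/D = 0.9921948202947724/0.9963843012894478 = 0.9957953161352967
cn(u+v) = (cn u·cn v − sn u·sn v·dn u·dn v)/D = 0.09127493870874648/0.9963843012894478 = 0.09160615897964784
dn(u+v) = (dn u·dn v − m·sn u·sn v·cn u·cn v)/D = 0.9891854827788879/0.9963843012894478 = 0.9927750582769683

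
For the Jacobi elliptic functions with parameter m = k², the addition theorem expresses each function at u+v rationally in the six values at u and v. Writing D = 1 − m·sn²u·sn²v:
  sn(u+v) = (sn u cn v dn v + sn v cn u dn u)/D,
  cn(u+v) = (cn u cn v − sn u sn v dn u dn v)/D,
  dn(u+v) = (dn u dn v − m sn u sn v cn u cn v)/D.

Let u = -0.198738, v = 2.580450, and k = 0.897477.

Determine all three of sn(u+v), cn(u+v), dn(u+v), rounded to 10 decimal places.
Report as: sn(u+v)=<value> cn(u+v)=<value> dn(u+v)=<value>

sn u = -0.1964089161150657, cn u = 0.9805220740353096, dn u = 0.984341409826663
sn v = 0.9903843296977584, cn v = -0.1383433391570472, dn v = 0.4582038098695483
m = k² = 0.805464965529
D = 1 − m·sn²u·sn²v = 0.9695226941505958
sn(u+v) = (sn u·cn v·dn v + sn v·cn u·dn u)/D = 0.9683379910250358/0.9695226941505958 = 0.9987780552918383
cn(u+v) = (cn u·cn v − sn u·sn v·dn u·dn v)/D = -0.04791439878186375/0.9695226941505958 = -0.04942060569695258
dn(u+v) = (dn u·dn v − m·sn u·sn v·cn u·cn v)/D = 0.4297756415798239/0.9695226941505958 = 0.443285798437501

sn(u+v)=0.9987780553 cn(u+v)=-0.0494206057 dn(u+v)=0.4432857984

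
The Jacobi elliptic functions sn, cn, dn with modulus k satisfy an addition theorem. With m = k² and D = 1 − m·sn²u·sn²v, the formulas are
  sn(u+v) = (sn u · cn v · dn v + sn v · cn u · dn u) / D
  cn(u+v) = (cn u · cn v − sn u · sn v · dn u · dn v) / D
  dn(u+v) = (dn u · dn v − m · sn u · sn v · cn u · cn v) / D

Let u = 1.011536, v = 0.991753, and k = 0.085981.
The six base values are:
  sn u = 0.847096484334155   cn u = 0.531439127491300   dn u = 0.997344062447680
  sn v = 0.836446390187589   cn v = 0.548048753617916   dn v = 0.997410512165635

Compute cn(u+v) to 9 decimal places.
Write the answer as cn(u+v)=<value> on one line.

m = k² = 0.007392732361
D = 1 − m·sn²u·sn²v = 0.9962885213655999
cn(u+v) = (cn u·cn v − sn u·sn v·dn u·dn v)/D = -0.4135844677518279/0.9962885213655999 = -0.4151251960475595

cn(u+v)=-0.415125196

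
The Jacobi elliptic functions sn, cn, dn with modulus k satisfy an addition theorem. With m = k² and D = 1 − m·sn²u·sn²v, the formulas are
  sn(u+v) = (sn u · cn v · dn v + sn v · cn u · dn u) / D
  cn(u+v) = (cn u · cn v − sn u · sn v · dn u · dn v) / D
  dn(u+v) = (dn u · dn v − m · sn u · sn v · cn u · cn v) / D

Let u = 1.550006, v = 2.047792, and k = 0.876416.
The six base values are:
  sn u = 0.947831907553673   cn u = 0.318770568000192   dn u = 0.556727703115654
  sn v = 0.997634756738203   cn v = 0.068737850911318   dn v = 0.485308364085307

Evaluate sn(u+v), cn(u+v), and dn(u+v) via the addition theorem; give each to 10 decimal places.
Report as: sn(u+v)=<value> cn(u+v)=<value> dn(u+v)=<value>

m = k² = 0.768105005056
D = 1 − m·sn²u·sn²v = 0.3132061673927923
sn(u+v) = (sn u·cn v·dn v + sn v·cn u·dn u)/D = 0.2086674259565491/0.3132061673927923 = 0.6662302587894414
cn(u+v) = (cn u·cn v − sn u·sn v·dn u·dn v)/D = -0.2335722771168486/0.3132061673927923 = -0.745746097725864
dn(u+v) = (dn u·dn v − m·sn u·sn v·cn u·cn v)/D = 0.2542699401374438/0.3132061673927923 = 0.811829288848465

sn(u+v)=0.6662302588 cn(u+v)=-0.7457460977 dn(u+v)=0.8118292888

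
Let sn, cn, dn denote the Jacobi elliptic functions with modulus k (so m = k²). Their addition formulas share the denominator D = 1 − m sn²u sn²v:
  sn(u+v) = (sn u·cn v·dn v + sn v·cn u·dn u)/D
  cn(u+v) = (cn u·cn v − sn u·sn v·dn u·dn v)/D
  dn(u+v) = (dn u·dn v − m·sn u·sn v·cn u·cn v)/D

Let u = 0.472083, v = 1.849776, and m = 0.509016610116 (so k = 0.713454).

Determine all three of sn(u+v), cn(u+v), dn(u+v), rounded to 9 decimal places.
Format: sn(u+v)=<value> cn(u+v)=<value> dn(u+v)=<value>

sn(u+v)=0.946666360 cn(u+v)=-0.322215460 dn(u+v)=0.737448928

sn u = 0.4471589162834535, cn u = 0.894454528519034, dn u = 0.9477455200186872
sn v = 0.9999645661259846, cn v = 0.008418223831147781, dn v = 0.7007278088571686
m = k² = 0.509016610116
D = 1 − m·sn²u·sn²v = 0.8982287833957845
sn(u+v) = (sn u·cn v·dn v + sn v·cn u·dn u)/D = 0.8503229727990641/0.8982287833957845 = 0.9466663599716647
cn(u+v) = (cn u·cn v − sn u·sn v·dn u·dn v)/D = -0.2894232009546456/0.8982287833957845 = -0.3222154603646427
dn(u+v) = (dn u·dn v − m·sn u·sn v·cn u·cn v)/D = 0.6623978532066166/0.8982287833957845 = 0.737448927769158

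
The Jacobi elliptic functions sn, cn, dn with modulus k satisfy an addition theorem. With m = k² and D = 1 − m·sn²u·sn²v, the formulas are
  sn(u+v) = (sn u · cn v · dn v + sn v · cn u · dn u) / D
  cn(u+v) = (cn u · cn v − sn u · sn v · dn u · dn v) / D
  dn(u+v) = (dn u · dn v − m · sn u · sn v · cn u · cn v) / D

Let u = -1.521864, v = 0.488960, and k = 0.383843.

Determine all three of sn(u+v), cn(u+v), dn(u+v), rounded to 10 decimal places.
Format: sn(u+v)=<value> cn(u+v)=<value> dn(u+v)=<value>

sn u = -0.9946402556263498, cn u = 0.1033961405834351, dn u = 0.9242508747900116
sn v = 0.4672938851708266, cn v = 0.884102044382861, dn v = 0.9837821429012539
m = k² = 0.147335448649
D = 1 − m·sn²u·sn²v = 0.9681712553162082
sn(u+v) = (sn u·cn v·dn v + sn v·cn u·dn u)/D = -0.8204456317076679/0.9681712553162082 = -0.8474178790194585
cn(u+v) = (cn u·cn v − sn u·sn v·dn u·dn v)/D = 0.5140277667912195/0.9681712553162082 = 0.5309264905033109
dn(u+v) = (dn u·dn v − m·sn u·sn v·cn u·cn v)/D = 0.915521445210294/0.9681712553162082 = 0.9456193211512785

sn(u+v)=-0.8474178790 cn(u+v)=0.5309264905 dn(u+v)=0.9456193212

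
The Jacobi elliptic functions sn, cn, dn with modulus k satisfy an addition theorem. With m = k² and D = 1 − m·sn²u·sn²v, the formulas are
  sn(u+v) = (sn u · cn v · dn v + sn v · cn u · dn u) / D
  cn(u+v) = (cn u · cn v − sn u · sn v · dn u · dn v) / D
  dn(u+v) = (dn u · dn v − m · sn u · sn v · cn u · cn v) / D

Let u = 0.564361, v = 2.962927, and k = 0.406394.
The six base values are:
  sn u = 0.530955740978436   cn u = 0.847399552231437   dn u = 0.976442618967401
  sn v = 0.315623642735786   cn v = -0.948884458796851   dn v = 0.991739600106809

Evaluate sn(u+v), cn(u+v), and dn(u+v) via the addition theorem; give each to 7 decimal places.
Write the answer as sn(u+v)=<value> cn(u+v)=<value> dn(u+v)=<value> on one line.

sn(u+v)=-0.2396066 cn(u+v)=-0.9708701 dn(u+v)=0.9952478

m = k² = 0.165156083236
D = 1 − m·sn²u·sn²v = 0.995361791445544
sn(u+v) = (sn u·cn v·dn v + sn v·cn u·dn u)/D = -0.2384952400770115/0.995361791445544 = -0.2396065853910763
cn(u+v) = (cn u·cn v − sn u·sn v·dn u·dn v)/D = -0.966366967735493/0.995361791445544 = -0.9708700655789264
dn(u+v) = (dn u·dn v − m·sn u·sn v·cn u·cn v)/D = 0.9906316274147586/0.995361791445544 = 0.9952477942478423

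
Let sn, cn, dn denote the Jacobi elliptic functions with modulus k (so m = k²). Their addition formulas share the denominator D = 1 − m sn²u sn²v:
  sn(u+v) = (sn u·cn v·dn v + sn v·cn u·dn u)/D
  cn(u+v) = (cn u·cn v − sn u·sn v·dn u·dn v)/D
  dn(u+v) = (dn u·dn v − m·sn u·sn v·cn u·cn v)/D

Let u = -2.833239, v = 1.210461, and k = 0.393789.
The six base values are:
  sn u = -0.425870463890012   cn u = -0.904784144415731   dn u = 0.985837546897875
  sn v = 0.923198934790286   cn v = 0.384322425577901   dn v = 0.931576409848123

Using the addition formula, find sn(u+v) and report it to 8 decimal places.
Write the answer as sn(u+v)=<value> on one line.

m = k² = 0.155069776521
D = 1 − m·sn²u·sn²v = 0.976029737394802
sn(u+v) = (sn u·cn v·dn v + sn v·cn u·dn u)/D = -0.9759384945978304/0.976029737394802 = -0.9999065163760121

sn(u+v)=-0.99990652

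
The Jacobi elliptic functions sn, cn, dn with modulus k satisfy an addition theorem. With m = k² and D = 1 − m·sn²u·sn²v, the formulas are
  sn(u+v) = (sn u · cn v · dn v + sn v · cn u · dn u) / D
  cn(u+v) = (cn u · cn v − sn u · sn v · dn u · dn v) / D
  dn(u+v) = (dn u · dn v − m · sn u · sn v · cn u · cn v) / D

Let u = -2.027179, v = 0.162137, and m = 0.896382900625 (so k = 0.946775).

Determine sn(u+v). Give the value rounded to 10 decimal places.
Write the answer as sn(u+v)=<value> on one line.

sn u = -0.9839619246768671, cn u = 0.1783786163927599, dn u = 0.3635093463006363
sn v = 0.1608031019670379, cn v = 0.986986505681703, dn v = 0.9883428837214393
m = k² = 0.896382900625
D = 1 − m·sn²u·sn²v = 0.9775591659325595
sn(u+v) = (sn u·cn v·dn v + sn v·cn u·dn u)/D = -0.9494094079821238/0.9775591659325595 = -0.9712040366133934

sn(u+v)=-0.9712040366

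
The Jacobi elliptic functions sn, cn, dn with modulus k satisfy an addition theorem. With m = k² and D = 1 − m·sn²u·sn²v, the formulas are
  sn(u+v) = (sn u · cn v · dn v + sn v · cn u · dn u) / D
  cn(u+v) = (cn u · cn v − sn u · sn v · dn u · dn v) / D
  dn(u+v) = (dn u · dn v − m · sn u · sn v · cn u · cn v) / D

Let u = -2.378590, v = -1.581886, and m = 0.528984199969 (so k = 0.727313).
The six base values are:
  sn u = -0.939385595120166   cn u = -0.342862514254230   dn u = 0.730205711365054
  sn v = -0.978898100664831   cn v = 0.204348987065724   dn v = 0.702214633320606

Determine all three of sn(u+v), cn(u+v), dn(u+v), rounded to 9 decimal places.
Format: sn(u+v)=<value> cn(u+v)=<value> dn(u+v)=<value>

sn(u+v)=0.199528800 cn(u+v)=-0.979891962 dn(u+v)=0.989414078

m = k² = 0.528984199969
D = 1 − m·sn²u·sn²v = 0.5526932367786079
sn(u+v) = (sn u·cn v·dn v + sn v·cn u·dn u)/D = 0.1102782181821833/0.5526932367786079 = 0.1995287997822152
cn(u+v) = (cn u·cn v − sn u·sn v·dn u·dn v)/D = -0.5415796604151388/0.5526932367786079 = -0.9798919624415075
dn(u+v) = (dn u·dn v − m·sn u·sn v·cn u·cn v)/D = 0.5468424692267641/0.5526932367786079 = 0.9894140778961849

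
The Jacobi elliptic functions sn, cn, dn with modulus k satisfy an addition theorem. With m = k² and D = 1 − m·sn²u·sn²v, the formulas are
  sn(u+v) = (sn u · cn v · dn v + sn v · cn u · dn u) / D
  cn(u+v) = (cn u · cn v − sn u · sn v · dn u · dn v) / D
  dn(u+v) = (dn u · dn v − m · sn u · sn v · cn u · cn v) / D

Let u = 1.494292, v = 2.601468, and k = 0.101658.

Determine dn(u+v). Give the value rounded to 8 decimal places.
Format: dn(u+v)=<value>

sn u = 0.9967881233613466, cn u = 0.08008393800110528, dn u = 0.99485271760865
sn v = 0.5209994694914152, cn v = -0.8535570003167122, dn v = 0.9985964348502273
m = k² = 0.010334348964
D = 1 − m·sn²u·sn²v = 0.9972128304148242
dn(u+v) = (dn u·dn v − m·sn u·sn v·cn u·cn v)/D = 0.993823237719531/0.9972128304148242 = 0.9966009335300237

dn(u+v)=0.99660093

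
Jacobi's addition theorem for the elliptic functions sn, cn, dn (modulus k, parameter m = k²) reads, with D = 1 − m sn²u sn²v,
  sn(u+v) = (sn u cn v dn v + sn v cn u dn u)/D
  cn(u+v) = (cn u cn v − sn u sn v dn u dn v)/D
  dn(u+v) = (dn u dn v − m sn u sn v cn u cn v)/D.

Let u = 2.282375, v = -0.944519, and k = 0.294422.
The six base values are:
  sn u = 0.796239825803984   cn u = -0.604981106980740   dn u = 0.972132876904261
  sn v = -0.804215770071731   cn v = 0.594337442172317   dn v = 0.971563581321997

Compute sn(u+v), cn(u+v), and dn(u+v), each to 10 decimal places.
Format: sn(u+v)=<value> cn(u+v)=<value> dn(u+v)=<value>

m = k² = 0.086684314084
D = 1 − m·sn²u·sn²v = 0.9644554124438722
sn(u+v) = (sn u·cn v·dn v + sn v·cn u·dn u)/D = 0.9327550352382348/0.9644554124438722 = 0.9671313190878254
cn(u+v) = (cn u·cn v − sn u·sn v·dn u·dn v)/D = 0.2452392440658694/0.9644554124438722 = 0.2542774304562694
dn(u+v) = (dn u·dn v − m·sn u·sn v·cn u·cn v)/D = 0.9245302154477513/0.9644554124438722 = 0.9586033771172968

sn(u+v)=0.9671313191 cn(u+v)=0.2542774305 dn(u+v)=0.9586033771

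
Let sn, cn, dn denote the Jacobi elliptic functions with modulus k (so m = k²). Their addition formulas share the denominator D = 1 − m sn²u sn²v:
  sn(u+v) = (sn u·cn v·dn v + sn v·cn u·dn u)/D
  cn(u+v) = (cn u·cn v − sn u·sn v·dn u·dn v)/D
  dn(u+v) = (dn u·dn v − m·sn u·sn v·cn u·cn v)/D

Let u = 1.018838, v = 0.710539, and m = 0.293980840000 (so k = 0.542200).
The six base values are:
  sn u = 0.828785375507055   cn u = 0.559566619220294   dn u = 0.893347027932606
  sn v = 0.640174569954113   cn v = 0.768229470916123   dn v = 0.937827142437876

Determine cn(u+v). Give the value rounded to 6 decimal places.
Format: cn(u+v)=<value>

m = k² = 0.29398084
D = 1 − m·sn²u·sn²v = 0.9172438989219492
cn(u+v) = (cn u·cn v − sn u·sn v·dn u·dn v)/D = -0.01463643480661445/0.9172438989219492 = -0.01595697155774694

cn(u+v)=-0.015957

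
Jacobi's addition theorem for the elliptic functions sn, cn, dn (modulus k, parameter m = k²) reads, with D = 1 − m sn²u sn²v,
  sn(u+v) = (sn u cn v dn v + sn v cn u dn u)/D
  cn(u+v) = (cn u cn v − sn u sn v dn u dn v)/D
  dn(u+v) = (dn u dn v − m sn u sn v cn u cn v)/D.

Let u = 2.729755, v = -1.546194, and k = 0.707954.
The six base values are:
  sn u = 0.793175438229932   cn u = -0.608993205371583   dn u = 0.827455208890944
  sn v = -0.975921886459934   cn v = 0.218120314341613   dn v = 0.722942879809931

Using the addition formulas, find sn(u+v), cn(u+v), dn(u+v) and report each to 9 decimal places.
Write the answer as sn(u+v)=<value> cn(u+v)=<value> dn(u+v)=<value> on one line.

m = k² = 0.501198866116
D = 1 − m·sn²u·sn²v = 0.6996838347315538
sn(u+v) = (sn u·cn v·dn v + sn v·cn u·dn u)/D = 0.6168559544665199/0.6996838347315538 = 0.8816209891474594
cn(u+v) = (cn u·cn v − sn u·sn v·dn u·dn v)/D = 0.3302214408905802/0.6996838347315538 = 0.4719580823491164
dn(u+v) = (dn u·dn v − m·sn u·sn v·cn u·cn v)/D = 0.5466677713544287/0.6996838347315538 = 0.7813068477767069

sn(u+v)=0.881620989 cn(u+v)=0.471958082 dn(u+v)=0.781306848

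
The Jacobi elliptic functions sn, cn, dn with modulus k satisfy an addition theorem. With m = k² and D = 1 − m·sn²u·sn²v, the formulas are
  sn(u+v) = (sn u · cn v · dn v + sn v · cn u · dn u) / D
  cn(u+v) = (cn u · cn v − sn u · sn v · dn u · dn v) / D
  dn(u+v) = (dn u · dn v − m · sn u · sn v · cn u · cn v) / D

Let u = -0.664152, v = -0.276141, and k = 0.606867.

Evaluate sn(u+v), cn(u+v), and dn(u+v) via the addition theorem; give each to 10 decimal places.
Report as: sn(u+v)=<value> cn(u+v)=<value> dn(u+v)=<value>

sn u = -0.6034162975311127, cn u = 0.7974263426008973, dn u = 0.9305387502917318
sn v = -0.2714215763544242, cn v = 0.9624605591343884, dn v = 0.9863409027967626
m = k² = 0.368287555689
D = 1 − m·sn²u·sn²v = 0.9901210712572573
sn(u+v) = (sn u·cn v·dn v + sn v·cn u·dn u)/D = -0.7742362812074702/0.9901210712572573 = -0.7819612203832242
cn(u+v) = (cn u·cn v − sn u·sn v·dn u·dn v)/D = 0.6171692771109446/0.9901210712572573 = 0.6233270809268427
dn(u+v) = (dn u·dn v − m·sn u·sn v·cn u·cn v)/D = 0.871534723002777/0.9901210712572573 = 0.8802304569643193

sn(u+v)=-0.7819612204 cn(u+v)=0.6233270809 dn(u+v)=0.8802304570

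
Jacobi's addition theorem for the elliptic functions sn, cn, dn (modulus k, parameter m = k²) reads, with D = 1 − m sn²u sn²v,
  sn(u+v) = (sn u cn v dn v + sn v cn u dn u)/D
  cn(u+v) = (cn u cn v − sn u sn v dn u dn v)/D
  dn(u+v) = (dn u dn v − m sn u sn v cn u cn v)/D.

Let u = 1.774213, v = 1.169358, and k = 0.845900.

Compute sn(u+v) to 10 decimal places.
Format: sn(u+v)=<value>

sn u = 0.9846632479499796, cn u = 0.1744657219530445, dn u = 0.5533834204039753
sn v = 0.8548064525184382, cn v = 0.5189469421172486, dn v = 0.6907634821115496
m = k² = 0.71554681
D = 1 − m·sn²u·sn²v = 0.4930687196888801
sn(u+v) = (sn u·cn v·dn v + sn v·cn u·dn u)/D = 0.4355003555787977/0.4930687196888801 = 0.8832447449791435

sn(u+v)=0.8832447450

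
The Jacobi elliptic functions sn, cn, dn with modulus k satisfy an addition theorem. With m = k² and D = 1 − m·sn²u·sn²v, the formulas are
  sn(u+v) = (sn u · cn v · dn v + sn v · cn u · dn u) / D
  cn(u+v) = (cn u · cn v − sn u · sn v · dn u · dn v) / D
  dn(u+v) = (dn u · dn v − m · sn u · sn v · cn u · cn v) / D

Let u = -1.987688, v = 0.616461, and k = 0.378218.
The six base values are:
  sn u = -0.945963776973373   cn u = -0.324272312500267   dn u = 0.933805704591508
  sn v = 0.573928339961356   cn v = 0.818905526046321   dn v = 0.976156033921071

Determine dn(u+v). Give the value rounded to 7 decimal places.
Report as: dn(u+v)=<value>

dn(u+v)=0.9301355

m = k² = 0.143048855524
D = 1 − m·sn²u·sn²v = 0.9578353265384197
dn(u+v) = (dn u·dn v − m·sn u·sn v·cn u·cn v)/D = 0.8909166744852473/0.9578353265384197 = 0.9301355356196625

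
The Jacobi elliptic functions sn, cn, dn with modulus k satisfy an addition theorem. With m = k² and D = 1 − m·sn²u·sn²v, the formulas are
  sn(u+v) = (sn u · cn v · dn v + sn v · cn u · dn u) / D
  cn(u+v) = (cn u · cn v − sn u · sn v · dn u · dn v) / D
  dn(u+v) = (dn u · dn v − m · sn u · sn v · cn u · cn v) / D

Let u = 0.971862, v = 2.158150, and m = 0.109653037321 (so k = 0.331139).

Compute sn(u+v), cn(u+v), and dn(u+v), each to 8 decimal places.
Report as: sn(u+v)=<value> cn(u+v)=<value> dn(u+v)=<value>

sn(u+v)=0.10325114 cn(u+v)=-0.99465532 dn(u+v)=0.99941533

sn u = 0.8180463989832345, cn u = 0.5751522312488779, dn u = 0.9626111349844394
sn v = 0.8710446606600592, cn v = -0.4912038264667758, dn v = 0.9574989185438654
m = k² = 0.109653037321
D = 1 − m·sn²u·sn²v = 0.9443253640089064
sn(u+v) = (sn u·cn v·dn v + sn v·cn u·dn u)/D = 0.09750266667223414/0.9443253640089064 = 0.1032511360896948
cn(u+v) = (cn u·cn v − sn u·sn v·dn u·dn v)/D = -0.9392782458368536/0.9443253640089064 = -0.9946553186386666
dn(u+v) = (dn u·dn v − m·sn u·sn v·cn u·cn v)/D = 0.9437732497290028/0.9443253640089064 = 0.9994153346918908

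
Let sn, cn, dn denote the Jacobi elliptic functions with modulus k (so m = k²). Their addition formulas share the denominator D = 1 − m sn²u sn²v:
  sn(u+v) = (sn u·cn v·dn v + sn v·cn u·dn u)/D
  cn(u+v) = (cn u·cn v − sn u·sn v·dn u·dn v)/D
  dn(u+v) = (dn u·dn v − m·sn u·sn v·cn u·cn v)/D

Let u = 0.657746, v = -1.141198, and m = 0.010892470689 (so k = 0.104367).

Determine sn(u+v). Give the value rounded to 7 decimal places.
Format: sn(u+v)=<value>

sn(u+v)=-0.4646650

sn u = 0.6109597746039752, cn u = 0.7916616409905559, dn u = 0.9979650030719566
sn v = -0.9082663405575256, cn v = 0.4183924648105423, dn v = 0.9954970019359101
m = k² = 0.010892470689
D = 1 − m·sn²u·sn²v = 0.9966458840285837
sn(u+v) = (sn u·cn v·dn v + sn v·cn u·dn u)/D = -0.4631064729194882/0.9966458840285837 = -0.464665013261828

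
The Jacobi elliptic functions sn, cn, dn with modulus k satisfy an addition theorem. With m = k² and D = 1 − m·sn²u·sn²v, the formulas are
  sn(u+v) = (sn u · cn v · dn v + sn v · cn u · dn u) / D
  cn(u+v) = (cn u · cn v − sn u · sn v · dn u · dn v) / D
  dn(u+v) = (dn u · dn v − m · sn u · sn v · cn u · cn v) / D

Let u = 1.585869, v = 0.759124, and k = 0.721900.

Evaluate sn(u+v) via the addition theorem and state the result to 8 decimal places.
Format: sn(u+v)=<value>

sn(u+v)=0.94497842

sn u = 0.980127662519134, cn u = 0.1983677523308125, dn u = 0.7066591195700826
sn v = 0.6635524284283852, cn v = 0.7481297846809688, dn v = 0.8778048066027166
m = k² = 0.52113961
D = 1 − m·sn²u·sn²v = 0.7795704253010713
sn(u+v) = (sn u·cn v·dn v + sn v·cn u·dn u)/D = 0.7366772253018431/0.7795704253010713 = 0.944978415538708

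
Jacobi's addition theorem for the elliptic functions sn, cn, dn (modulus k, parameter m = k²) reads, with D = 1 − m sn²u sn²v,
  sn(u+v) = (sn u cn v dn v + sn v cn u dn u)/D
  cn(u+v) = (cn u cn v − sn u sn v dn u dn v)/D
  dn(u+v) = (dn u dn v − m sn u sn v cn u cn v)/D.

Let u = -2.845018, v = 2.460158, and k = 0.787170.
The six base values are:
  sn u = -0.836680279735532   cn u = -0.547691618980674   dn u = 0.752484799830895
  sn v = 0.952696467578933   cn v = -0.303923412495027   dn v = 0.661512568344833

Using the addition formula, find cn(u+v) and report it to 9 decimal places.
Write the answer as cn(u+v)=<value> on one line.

m = k² = 0.6196366089
D = 1 − m·sn²u·sn²v = 0.6063001546004416
cn(u+v) = (cn u·cn v − sn u·sn v·dn u·dn v)/D = 0.5632364395381552/0.6063001546004416 = 0.9289729439527095

cn(u+v)=0.928972944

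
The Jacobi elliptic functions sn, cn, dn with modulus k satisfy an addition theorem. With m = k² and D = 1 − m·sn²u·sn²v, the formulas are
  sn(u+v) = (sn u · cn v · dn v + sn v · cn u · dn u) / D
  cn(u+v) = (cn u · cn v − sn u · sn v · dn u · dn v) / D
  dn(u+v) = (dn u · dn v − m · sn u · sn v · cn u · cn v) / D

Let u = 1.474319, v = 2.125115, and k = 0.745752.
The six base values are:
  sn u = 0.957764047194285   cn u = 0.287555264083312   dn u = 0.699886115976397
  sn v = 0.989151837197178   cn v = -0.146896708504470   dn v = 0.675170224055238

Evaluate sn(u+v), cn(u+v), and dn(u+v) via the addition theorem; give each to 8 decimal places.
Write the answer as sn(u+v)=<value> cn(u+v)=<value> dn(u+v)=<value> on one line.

m = k² = 0.556146045504
D = 1 − m·sn²u·sn²v = 0.5008491234188384
sn(u+v) = (sn u·cn v·dn v + sn v·cn u·dn u)/D = 0.104081369922417/0.5008491234188384 = 0.2078098274625076
cn(u+v) = (cn u·cn v − sn u·sn v·dn u·dn v)/D = -0.4899152098725777/0.5008491234188384 = -0.9781692469148695
dn(u+v) = (dn u·dn v − m·sn u·sn v·cn u·cn v)/D = 0.4947980925371168/0.5008491234188384 = 0.9879184556809908

sn(u+v)=0.20780983 cn(u+v)=-0.97816925 dn(u+v)=0.98791846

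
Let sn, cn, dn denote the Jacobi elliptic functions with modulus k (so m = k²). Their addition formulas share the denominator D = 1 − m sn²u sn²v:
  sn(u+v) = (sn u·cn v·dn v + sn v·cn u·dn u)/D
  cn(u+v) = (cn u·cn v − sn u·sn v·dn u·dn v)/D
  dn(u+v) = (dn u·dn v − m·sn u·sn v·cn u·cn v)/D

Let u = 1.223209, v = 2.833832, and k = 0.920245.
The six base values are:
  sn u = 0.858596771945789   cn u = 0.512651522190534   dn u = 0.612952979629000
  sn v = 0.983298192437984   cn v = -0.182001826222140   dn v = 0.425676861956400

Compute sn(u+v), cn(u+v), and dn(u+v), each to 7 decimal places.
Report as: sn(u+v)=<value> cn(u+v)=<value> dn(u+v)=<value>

sn(u+v)=0.6116797 cn(u+v)=-0.7911055 dn(u+v)=0.8265283

m = k² = 0.846850860025
D = 1 − m·sn²u·sn²v = 0.3963907072999788
sn(u+v) = (sn u·cn v·dn v + sn v·cn u·dn u)/D = 0.2424641503645406/0.3963907072999788 = 0.6116797036340451
cn(u+v) = (cn u·cn v − sn u·sn v·dn u·dn v)/D = -0.3135868757167285/0.3963907072999788 = -0.7911055177169267
dn(u+v) = (dn u·dn v − m·sn u·sn v·cn u·cn v)/D = 0.3276281316003764/0.3963907072999788 = 0.826528285266878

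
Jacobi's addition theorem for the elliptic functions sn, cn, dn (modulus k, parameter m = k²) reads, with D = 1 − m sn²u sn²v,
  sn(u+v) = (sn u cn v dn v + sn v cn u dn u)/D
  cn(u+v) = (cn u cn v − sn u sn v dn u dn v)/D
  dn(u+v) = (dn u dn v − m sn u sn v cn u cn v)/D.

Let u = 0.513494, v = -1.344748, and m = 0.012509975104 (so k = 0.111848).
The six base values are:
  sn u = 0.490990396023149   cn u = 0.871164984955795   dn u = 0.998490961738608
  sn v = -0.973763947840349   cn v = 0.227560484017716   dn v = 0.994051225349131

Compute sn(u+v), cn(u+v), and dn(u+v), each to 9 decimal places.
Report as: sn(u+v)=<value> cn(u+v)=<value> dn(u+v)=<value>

sn(u+v)=-0.738074188 cn(u+v)=0.674719567 dn(u+v)=0.996586748

m = k² = 0.012509975104
D = 1 − m·sn²u·sn²v = 0.9971403701440911
sn(u+v) = (sn u·cn v·dn v + sn v·cn u·dn u)/D = -0.7359635686464403/0.9971403701440911 = -0.7380741876292606
cn(u+v) = (cn u·cn v − sn u·sn v·dn u·dn v)/D = 0.6727901183848432/0.9971403701440911 = 0.6747195666018638
dn(u+v) = (dn u·dn v − m·sn u·sn v·cn u·cn v)/D = 0.993736879235341/0.9971403701440911 = 0.9965867484552268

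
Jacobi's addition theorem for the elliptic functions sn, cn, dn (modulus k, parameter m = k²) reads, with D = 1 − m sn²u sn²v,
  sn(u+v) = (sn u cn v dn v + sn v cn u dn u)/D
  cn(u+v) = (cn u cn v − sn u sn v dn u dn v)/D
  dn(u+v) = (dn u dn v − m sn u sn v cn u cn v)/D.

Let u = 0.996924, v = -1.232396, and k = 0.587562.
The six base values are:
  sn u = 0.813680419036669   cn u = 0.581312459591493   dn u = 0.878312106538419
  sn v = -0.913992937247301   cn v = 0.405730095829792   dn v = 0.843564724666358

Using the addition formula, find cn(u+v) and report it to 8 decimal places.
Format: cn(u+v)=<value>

m = k² = 0.345229103844
D = 1 − m·sn²u·sn²v = 0.809058288766937
cn(u+v) = (cn u·cn v − sn u·sn v·dn u·dn v)/D = 0.78687167397106/0.809058288766937 = 0.9725772356529578

cn(u+v)=0.97257724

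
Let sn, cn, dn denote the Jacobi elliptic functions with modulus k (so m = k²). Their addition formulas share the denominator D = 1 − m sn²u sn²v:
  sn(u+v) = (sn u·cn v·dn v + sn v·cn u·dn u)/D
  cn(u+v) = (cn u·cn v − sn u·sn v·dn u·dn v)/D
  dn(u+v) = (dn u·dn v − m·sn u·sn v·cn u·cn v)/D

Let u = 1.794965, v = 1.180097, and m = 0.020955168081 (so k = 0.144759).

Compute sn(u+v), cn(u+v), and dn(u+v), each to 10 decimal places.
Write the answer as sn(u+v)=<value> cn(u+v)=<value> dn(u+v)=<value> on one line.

sn u = 0.977273670950586, cn u = -0.2119815370893555, dn u = 0.9899426634697465
sn v = 0.9229824388219034, cn v = 0.3848420684207631, dn v = 0.9910339872722485
m = k² = 0.020955168081
D = 1 − m·sn²u·sn²v = 0.982950548118903
sn(u+v) = (sn u·cn v·dn v + sn v·cn u·dn u)/D = 0.1790364736964487/0.982950548118903 = 0.1821418931390549
cn(u+v) = (cn u·cn v − sn u·sn v·dn u·dn v)/D = -0.9665080036572861/0.982950548118903 = -0.9832722566836314
dn(u+v) = (dn u·dn v − m·sn u·sn v·cn u·cn v)/D = 0.9826088142567406/0.982950548118903 = 0.9996523387032884

sn(u+v)=0.1821418931 cn(u+v)=-0.9832722567 dn(u+v)=0.9996523387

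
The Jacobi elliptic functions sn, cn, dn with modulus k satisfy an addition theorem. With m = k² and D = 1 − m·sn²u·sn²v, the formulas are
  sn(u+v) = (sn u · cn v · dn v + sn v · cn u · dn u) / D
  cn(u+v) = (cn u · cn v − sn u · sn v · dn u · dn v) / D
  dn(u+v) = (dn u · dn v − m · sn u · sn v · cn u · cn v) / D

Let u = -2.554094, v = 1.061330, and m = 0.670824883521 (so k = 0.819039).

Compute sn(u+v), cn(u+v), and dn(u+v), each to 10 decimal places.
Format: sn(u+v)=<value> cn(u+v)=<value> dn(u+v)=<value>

sn(u+v)=-0.9489555828 cn(u+v)=0.3154097365 dn(u+v)=0.6292145825

sn u = -0.9532309639687903, cn u = -0.3022428317282825, dn u = 0.6248643523534642
sn v = 0.8166774577127481, cn v = 0.5770943857497164, dn v = 0.7433607785740058
m = k² = 0.670824883521
D = 1 − m·sn²u·sn²v = 0.5934569111110512
sn(u+v) = (sn u·cn v·dn v + sn v·cn u·dn u)/D = -0.5631642489489583/0.5934569111110512 = -0.9489555827981177
cn(u+v) = (cn u·cn v − sn u·sn v·dn u·dn v)/D = 0.1871820879550867/0.5934569111110512 = 0.3154097364956967
dn(u+v) = (dn u·dn v − m·sn u·sn v·cn u·cn v)/D = 0.3734117425761891/0.5934569111110512 = 0.6292145825332112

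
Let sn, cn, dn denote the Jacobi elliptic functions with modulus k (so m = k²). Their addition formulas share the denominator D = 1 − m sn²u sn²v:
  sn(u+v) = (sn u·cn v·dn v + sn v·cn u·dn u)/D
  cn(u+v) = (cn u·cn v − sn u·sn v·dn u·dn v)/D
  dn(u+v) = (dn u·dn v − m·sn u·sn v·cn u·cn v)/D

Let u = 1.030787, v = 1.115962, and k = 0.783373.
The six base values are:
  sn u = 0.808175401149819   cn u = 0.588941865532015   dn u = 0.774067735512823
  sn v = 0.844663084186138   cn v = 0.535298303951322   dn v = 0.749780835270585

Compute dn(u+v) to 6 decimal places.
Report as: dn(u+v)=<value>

dn(u+v)=0.627862

m = k² = 0.613673257129
D = 1 − m·sn²u·sn²v = 0.7140332889641314
dn(u+v) = (dn u·dn v − m·sn u·sn v·cn u·cn v)/D = 0.4483140554965566/0.7140332889641314 = 0.6278615611142426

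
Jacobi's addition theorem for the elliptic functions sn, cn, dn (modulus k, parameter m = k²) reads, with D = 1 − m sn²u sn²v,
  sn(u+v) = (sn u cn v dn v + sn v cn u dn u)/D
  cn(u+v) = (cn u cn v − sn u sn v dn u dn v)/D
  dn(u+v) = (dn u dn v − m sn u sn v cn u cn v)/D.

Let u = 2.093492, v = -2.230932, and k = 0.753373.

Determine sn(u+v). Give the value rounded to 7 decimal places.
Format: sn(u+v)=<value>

sn(u+v)=-0.1367655

sn u = 0.9931550897442247, cn u = -0.1168031151773828, dn u = 0.6634549525203088
sn v = -0.9782317145848866, cn v = -0.2075155718983831, dn v = 0.6759217886869473
m = k² = 0.567570877129
D = 1 − m·sn²u·sn²v = 0.4642801658693892
sn(u+v) = (sn u·cn v·dn v + sn v·cn u·dn u)/D = -0.0634974976984085/0.4642801658693892 = -0.1367654756035207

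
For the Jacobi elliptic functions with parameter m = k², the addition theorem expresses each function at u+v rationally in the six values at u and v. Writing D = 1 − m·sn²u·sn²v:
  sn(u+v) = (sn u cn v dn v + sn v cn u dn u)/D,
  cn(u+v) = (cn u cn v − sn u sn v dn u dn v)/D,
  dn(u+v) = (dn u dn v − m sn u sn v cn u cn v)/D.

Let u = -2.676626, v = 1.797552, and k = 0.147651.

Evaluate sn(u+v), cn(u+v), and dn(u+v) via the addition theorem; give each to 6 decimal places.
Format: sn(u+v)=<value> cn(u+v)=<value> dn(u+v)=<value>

sn u = -0.4634752984674212, cn u = -0.8861098395292396, dn u = 0.9976557424526692
sn v = 0.9768194278619877, cn v = -0.2140649559161401, dn v = 0.9895444298415377
m = k² = 0.021800817801
D = 1 − m·sn²u·sn²v = 0.9955315742251581
sn(u+v) = (sn u·cn v·dn v + sn v·cn u·dn u)/D = -0.7653637068064891/0.9955315742251581 = -0.7687990281997704
cn(u+v) = (cn u·cn v − sn u·sn v·dn u·dn v)/D = 0.6366329488666543/0.9955315742251581 = 0.6394904645411757
dn(u+v) = (dn u·dn v − m·sn u·sn v·cn u·cn v)/D = 0.9890968593954057/0.9955315742251581 = 0.9935364030671145

sn(u+v)=-0.768799 cn(u+v)=0.639490 dn(u+v)=0.993536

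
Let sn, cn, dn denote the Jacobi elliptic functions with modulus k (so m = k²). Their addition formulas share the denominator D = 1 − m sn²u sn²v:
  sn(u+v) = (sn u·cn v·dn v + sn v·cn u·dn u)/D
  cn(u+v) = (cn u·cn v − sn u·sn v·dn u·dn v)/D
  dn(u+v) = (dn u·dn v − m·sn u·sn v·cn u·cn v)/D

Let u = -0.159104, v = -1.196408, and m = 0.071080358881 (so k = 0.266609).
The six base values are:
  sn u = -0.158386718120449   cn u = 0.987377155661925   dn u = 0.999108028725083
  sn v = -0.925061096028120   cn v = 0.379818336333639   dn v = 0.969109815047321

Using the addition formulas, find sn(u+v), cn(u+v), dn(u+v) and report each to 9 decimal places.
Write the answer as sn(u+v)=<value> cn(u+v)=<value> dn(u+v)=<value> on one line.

m = k² = 0.071080358881
D = 1 − m·sn²u·sn²v = 0.9984740933503951
sn(u+v) = (sn u·cn v·dn v + sn v·cn u·dn u)/D = -0.97086936382013/0.9984740933503951 = -0.9723530838565506
cn(u+v) = (cn u·cn v − sn u·sn v·dn u·dn v)/D = 0.2331591591325323/0.9984740933503951 = 0.2335154819592396
dn(u+v) = (dn u·dn v − m·sn u·sn v·cn u·cn v)/D = 0.964339706740091/0.9984740933503951 = 0.9658134479025233

sn(u+v)=-0.972353084 cn(u+v)=0.233515482 dn(u+v)=0.965813448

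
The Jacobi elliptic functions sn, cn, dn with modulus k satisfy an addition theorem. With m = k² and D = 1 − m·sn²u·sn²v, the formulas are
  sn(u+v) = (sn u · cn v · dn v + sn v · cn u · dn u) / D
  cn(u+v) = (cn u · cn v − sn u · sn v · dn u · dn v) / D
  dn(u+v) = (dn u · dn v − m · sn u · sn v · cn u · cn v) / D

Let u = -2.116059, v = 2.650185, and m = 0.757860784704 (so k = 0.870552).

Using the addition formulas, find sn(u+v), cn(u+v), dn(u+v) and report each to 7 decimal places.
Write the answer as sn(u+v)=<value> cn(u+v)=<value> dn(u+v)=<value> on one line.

sn(u+v)=0.4934907 cn(u+v)=0.8697511 dn(u+v)=0.9030149

sn u = -0.9996363915107754, cn u = 0.02696450940246887, dn u = 0.4926360160689678
sn v = 0.9706927809370735, cn v = -0.2403237920736325, dn v = 0.5347053981598348
m = k² = 0.757860784704
D = 1 − m·sn²u·sn²v = 0.2864290668825006
sn(u+v) = (sn u·cn v·dn v + sn v·cn u·dn u)/D = 0.1413500848727947/0.2864290668825006 = 0.4934907145118047
cn(u+v) = (cn u·cn v − sn u·sn v·dn u·dn v)/D = 0.2491219859057682/0.2864290668825006 = 0.8697510647826931
dn(u+v) = (dn u·dn v − m·sn u·sn v·cn u·cn v)/D = 0.2586497017460403/0.2864290668825006 = 0.9030148530705647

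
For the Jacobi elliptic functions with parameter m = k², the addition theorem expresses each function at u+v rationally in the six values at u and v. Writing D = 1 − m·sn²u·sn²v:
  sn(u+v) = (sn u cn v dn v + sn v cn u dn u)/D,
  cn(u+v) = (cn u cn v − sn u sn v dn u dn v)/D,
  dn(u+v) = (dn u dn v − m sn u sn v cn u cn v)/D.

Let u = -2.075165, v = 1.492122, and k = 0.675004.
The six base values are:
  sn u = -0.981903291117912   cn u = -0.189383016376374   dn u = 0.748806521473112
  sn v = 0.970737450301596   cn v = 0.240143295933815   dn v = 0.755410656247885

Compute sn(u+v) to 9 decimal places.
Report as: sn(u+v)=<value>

sn(u+v)=-0.538842079

m = k² = 0.455630400016
D = 1 − m·sn²u·sn²v = 0.5860444653036737
sn(u+v) = (sn u·cn v·dn v + sn v·cn u·dn u)/D = -0.3157854179669891/0.5860444653036737 = -0.5388420788230751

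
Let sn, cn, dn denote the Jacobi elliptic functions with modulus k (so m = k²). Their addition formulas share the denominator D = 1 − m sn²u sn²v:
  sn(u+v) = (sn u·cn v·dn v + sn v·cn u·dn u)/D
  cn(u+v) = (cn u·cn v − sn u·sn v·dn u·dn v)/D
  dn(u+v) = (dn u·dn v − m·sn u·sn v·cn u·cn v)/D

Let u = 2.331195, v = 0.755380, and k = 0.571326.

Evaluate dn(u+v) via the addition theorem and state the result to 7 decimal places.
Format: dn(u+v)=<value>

dn(u+v)=0.9784222

sn u = 0.8761476173117181, cn u = -0.4820428950612168, dn u = 0.8656984267824179
sn v = 0.6702719702982646, cn v = 0.7421155474941098, dn v = 0.9237716401826614
m = k² = 0.326413398276
D = 1 − m·sn²u·sn²v = 0.8874294826752062
dn(u+v) = (dn u·dn v − m·sn u·sn v·cn u·cn v)/D = 0.8682807165477968/0.8874294826752062 = 0.9784222110024061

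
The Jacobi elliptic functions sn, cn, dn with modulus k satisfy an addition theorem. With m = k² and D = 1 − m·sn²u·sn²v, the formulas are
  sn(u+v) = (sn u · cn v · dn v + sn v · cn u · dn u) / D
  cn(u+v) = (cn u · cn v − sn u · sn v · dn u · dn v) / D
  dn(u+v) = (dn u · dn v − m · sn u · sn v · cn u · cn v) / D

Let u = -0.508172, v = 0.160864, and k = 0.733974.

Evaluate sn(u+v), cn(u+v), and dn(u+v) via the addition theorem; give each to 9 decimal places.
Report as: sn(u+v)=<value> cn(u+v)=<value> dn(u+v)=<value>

sn(u+v)=-0.336923081 cn(u+v)=0.941532175 dn(u+v)=0.968940803

sn u = -0.4768298309987188, cn u = 0.8789956269912458, dn u = 0.9367569112439095
sn v = 0.1598043259255504, cn v = 0.9871487108918699, dn v = 0.9930974448930661
m = k² = 0.538717832676
D = 1 − m·sn²u·sn²v = 0.9968720107634664
sn(u+v) = (sn u·cn v·dn v + sn v·cn u·dn u)/D = -0.3358691893057872/0.9968720107634664 = -0.3369230810769356
cn(u+v) = (cn u·cn v − sn u·sn v·dn u·dn v)/D = 0.938587072955232/0.9968720107634664 = 0.9415321754659395
dn(u+v) = (dn u·dn v − m·sn u·sn v·cn u·cn v)/D = 0.9659099668517979/0.9968720107634664 = 0.9689408032552185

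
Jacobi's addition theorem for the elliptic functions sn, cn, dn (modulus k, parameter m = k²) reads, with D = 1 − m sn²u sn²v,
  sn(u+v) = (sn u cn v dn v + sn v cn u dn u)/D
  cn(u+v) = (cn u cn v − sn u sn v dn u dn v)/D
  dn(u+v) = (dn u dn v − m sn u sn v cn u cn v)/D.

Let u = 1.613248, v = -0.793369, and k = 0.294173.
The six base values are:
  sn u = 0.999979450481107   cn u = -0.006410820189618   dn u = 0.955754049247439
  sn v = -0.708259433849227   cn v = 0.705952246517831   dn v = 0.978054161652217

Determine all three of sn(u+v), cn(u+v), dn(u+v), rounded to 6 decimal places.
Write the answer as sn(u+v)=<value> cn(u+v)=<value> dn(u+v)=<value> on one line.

m = k² = 0.086537753929
D = 1 − m·sn²u·sn²v = 0.9565917272184578
sn(u+v) = (sn u·cn v·dn v + sn v·cn u·dn u)/D = 0.6947849681053964/0.9565917272184578 = 0.7263129591614455
cn(u+v) = (cn u·cn v − sn u·sn v·dn u·dn v)/D = 0.657526866886499/0.9565917272184578 = 0.6873641577462011
dn(u+v) = (dn u·dn v − m·sn u·sn v·cn u·cn v)/D = 0.9345018435691423/0.9565917272184578 = 0.9769077203776917

sn(u+v)=0.726313 cn(u+v)=0.687364 dn(u+v)=0.976908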